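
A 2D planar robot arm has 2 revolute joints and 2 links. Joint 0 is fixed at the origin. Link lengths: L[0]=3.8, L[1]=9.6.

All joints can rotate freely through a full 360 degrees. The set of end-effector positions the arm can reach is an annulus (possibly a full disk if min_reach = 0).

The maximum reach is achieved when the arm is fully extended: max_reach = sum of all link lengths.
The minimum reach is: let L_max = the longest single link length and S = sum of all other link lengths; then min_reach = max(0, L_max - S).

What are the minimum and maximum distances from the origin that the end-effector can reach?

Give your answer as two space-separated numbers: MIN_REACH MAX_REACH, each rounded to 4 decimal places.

Answer: 5.8000 13.4000

Derivation:
Link lengths: [3.8, 9.6]
max_reach = 3.8 + 9.6 = 13.4
L_max = max([3.8, 9.6]) = 9.6
S (sum of others) = 13.4 - 9.6 = 3.8
min_reach = max(0, 9.6 - 3.8) = max(0, 5.8) = 5.8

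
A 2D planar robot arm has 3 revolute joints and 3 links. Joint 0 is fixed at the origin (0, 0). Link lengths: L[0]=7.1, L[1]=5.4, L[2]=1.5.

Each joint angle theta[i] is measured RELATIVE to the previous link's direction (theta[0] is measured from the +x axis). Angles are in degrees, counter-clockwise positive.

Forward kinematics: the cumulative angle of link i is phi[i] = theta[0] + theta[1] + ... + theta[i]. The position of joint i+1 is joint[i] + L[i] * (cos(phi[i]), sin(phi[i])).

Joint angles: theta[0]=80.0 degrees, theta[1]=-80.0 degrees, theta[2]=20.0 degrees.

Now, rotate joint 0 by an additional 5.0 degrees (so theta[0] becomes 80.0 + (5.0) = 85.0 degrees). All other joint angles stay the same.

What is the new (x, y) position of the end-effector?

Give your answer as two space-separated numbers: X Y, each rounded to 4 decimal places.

joint[0] = (0.0000, 0.0000)  (base)
link 0: phi[0] = 85 = 85 deg
  cos(85 deg) = 0.0872, sin(85 deg) = 0.9962
  joint[1] = (0.0000, 0.0000) + 7.1 * (0.0872, 0.9962) = (0.0000 + 0.6188, 0.0000 + 7.0730) = (0.6188, 7.0730)
link 1: phi[1] = 85 + -80 = 5 deg
  cos(5 deg) = 0.9962, sin(5 deg) = 0.0872
  joint[2] = (0.6188, 7.0730) + 5.4 * (0.9962, 0.0872) = (0.6188 + 5.3795, 7.0730 + 0.4706) = (5.9983, 7.5436)
link 2: phi[2] = 85 + -80 + 20 = 25 deg
  cos(25 deg) = 0.9063, sin(25 deg) = 0.4226
  joint[3] = (5.9983, 7.5436) + 1.5 * (0.9063, 0.4226) = (5.9983 + 1.3595, 7.5436 + 0.6339) = (7.3577, 8.1776)
End effector: (7.3577, 8.1776)

Answer: 7.3577 8.1776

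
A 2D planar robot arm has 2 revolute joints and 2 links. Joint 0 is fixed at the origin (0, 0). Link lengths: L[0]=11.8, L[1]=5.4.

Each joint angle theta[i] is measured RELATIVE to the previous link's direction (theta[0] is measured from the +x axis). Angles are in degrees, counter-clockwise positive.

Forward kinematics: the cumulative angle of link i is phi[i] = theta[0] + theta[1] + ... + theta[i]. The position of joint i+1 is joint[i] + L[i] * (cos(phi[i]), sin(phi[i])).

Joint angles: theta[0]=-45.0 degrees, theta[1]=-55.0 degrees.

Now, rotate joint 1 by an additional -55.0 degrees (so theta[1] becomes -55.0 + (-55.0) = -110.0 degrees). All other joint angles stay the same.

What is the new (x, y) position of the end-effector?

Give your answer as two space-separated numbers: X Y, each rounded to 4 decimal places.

Answer: 3.4498 -10.6260

Derivation:
joint[0] = (0.0000, 0.0000)  (base)
link 0: phi[0] = -45 = -45 deg
  cos(-45 deg) = 0.7071, sin(-45 deg) = -0.7071
  joint[1] = (0.0000, 0.0000) + 11.8 * (0.7071, -0.7071) = (0.0000 + 8.3439, 0.0000 + -8.3439) = (8.3439, -8.3439)
link 1: phi[1] = -45 + -110 = -155 deg
  cos(-155 deg) = -0.9063, sin(-155 deg) = -0.4226
  joint[2] = (8.3439, -8.3439) + 5.4 * (-0.9063, -0.4226) = (8.3439 + -4.8941, -8.3439 + -2.2821) = (3.4498, -10.6260)
End effector: (3.4498, -10.6260)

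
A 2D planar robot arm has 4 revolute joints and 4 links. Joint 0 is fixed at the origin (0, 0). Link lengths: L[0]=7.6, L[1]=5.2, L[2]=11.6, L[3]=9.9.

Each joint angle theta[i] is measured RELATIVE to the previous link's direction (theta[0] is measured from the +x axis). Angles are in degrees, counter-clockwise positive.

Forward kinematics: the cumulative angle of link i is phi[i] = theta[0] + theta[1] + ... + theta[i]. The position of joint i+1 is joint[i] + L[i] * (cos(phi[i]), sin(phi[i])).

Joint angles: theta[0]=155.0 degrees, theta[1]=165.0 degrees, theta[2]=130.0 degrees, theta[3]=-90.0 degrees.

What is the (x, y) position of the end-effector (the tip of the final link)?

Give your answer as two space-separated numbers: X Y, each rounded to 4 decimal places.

joint[0] = (0.0000, 0.0000)  (base)
link 0: phi[0] = 155 = 155 deg
  cos(155 deg) = -0.9063, sin(155 deg) = 0.4226
  joint[1] = (0.0000, 0.0000) + 7.6 * (-0.9063, 0.4226) = (0.0000 + -6.8879, 0.0000 + 3.2119) = (-6.8879, 3.2119)
link 1: phi[1] = 155 + 165 = 320 deg
  cos(320 deg) = 0.7660, sin(320 deg) = -0.6428
  joint[2] = (-6.8879, 3.2119) + 5.2 * (0.7660, -0.6428) = (-6.8879 + 3.9834, 3.2119 + -3.3425) = (-2.9045, -0.1306)
link 2: phi[2] = 155 + 165 + 130 = 450 deg
  cos(450 deg) = 0.0000, sin(450 deg) = 1.0000
  joint[3] = (-2.9045, -0.1306) + 11.6 * (0.0000, 1.0000) = (-2.9045 + 0.0000, -0.1306 + 11.6000) = (-2.9045, 11.4694)
link 3: phi[3] = 155 + 165 + 130 + -90 = 360 deg
  cos(360 deg) = 1.0000, sin(360 deg) = -0.0000
  joint[4] = (-2.9045, 11.4694) + 9.9 * (1.0000, -0.0000) = (-2.9045 + 9.9000, 11.4694 + -0.0000) = (6.9955, 11.4694)
End effector: (6.9955, 11.4694)

Answer: 6.9955 11.4694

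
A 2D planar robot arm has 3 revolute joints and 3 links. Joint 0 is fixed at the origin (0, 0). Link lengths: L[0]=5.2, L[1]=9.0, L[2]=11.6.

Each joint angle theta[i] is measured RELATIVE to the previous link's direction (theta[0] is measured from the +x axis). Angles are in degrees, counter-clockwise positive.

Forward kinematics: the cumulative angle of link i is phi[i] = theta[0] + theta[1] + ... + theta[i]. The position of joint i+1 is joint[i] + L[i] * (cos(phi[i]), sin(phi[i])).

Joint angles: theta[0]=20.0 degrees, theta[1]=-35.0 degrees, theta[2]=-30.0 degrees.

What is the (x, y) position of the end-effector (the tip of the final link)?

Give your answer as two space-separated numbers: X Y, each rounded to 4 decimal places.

Answer: 21.7822 -8.7533

Derivation:
joint[0] = (0.0000, 0.0000)  (base)
link 0: phi[0] = 20 = 20 deg
  cos(20 deg) = 0.9397, sin(20 deg) = 0.3420
  joint[1] = (0.0000, 0.0000) + 5.2 * (0.9397, 0.3420) = (0.0000 + 4.8864, 0.0000 + 1.7785) = (4.8864, 1.7785)
link 1: phi[1] = 20 + -35 = -15 deg
  cos(-15 deg) = 0.9659, sin(-15 deg) = -0.2588
  joint[2] = (4.8864, 1.7785) + 9 * (0.9659, -0.2588) = (4.8864 + 8.6933, 1.7785 + -2.3294) = (13.5797, -0.5509)
link 2: phi[2] = 20 + -35 + -30 = -45 deg
  cos(-45 deg) = 0.7071, sin(-45 deg) = -0.7071
  joint[3] = (13.5797, -0.5509) + 11.6 * (0.7071, -0.7071) = (13.5797 + 8.2024, -0.5509 + -8.2024) = (21.7822, -8.7533)
End effector: (21.7822, -8.7533)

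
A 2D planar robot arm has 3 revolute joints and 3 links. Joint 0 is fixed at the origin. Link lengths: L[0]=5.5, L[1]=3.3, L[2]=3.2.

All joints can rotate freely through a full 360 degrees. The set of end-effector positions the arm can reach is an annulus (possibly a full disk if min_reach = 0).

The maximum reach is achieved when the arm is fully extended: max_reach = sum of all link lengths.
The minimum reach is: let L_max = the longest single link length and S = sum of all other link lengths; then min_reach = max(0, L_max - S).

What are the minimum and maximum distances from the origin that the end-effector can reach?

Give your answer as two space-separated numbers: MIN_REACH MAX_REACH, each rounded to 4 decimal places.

Answer: 0.0000 12.0000

Derivation:
Link lengths: [5.5, 3.3, 3.2]
max_reach = 5.5 + 3.3 + 3.2 = 12
L_max = max([5.5, 3.3, 3.2]) = 5.5
S (sum of others) = 12 - 5.5 = 6.5
min_reach = max(0, 5.5 - 6.5) = max(0, -1) = 0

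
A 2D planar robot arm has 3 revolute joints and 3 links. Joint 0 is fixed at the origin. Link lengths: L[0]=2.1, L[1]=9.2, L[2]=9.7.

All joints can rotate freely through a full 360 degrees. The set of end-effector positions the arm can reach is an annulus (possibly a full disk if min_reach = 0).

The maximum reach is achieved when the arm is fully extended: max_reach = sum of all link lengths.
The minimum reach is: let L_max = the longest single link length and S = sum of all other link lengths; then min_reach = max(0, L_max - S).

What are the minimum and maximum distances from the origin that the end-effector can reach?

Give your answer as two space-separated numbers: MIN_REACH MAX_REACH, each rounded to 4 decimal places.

Link lengths: [2.1, 9.2, 9.7]
max_reach = 2.1 + 9.2 + 9.7 = 21
L_max = max([2.1, 9.2, 9.7]) = 9.7
S (sum of others) = 21 - 9.7 = 11.3
min_reach = max(0, 9.7 - 11.3) = max(0, -1.6) = 0

Answer: 0.0000 21.0000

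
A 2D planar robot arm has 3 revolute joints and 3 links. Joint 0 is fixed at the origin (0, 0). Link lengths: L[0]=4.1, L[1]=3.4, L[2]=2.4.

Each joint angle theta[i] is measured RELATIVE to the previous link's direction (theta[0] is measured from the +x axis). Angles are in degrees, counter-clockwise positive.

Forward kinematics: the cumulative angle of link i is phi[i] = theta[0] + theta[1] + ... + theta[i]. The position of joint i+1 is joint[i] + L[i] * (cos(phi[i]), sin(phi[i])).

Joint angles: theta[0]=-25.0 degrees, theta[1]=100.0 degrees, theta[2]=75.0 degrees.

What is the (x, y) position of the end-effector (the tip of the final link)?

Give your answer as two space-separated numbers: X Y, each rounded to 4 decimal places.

joint[0] = (0.0000, 0.0000)  (base)
link 0: phi[0] = -25 = -25 deg
  cos(-25 deg) = 0.9063, sin(-25 deg) = -0.4226
  joint[1] = (0.0000, 0.0000) + 4.1 * (0.9063, -0.4226) = (0.0000 + 3.7159, 0.0000 + -1.7327) = (3.7159, -1.7327)
link 1: phi[1] = -25 + 100 = 75 deg
  cos(75 deg) = 0.2588, sin(75 deg) = 0.9659
  joint[2] = (3.7159, -1.7327) + 3.4 * (0.2588, 0.9659) = (3.7159 + 0.8800, -1.7327 + 3.2841) = (4.5958, 1.5514)
link 2: phi[2] = -25 + 100 + 75 = 150 deg
  cos(150 deg) = -0.8660, sin(150 deg) = 0.5000
  joint[3] = (4.5958, 1.5514) + 2.4 * (-0.8660, 0.5000) = (4.5958 + -2.0785, 1.5514 + 1.2000) = (2.5174, 2.7514)
End effector: (2.5174, 2.7514)

Answer: 2.5174 2.7514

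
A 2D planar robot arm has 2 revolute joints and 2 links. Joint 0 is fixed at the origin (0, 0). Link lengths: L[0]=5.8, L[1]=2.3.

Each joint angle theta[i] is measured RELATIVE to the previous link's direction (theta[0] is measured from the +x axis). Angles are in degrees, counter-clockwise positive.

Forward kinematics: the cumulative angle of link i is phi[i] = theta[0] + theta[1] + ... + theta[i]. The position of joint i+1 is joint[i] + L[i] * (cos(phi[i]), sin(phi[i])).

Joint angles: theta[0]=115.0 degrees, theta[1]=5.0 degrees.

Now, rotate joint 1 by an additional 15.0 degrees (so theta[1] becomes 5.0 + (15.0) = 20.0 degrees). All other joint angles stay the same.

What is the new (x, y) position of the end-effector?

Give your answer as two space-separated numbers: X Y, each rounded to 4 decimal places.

joint[0] = (0.0000, 0.0000)  (base)
link 0: phi[0] = 115 = 115 deg
  cos(115 deg) = -0.4226, sin(115 deg) = 0.9063
  joint[1] = (0.0000, 0.0000) + 5.8 * (-0.4226, 0.9063) = (0.0000 + -2.4512, 0.0000 + 5.2566) = (-2.4512, 5.2566)
link 1: phi[1] = 115 + 20 = 135 deg
  cos(135 deg) = -0.7071, sin(135 deg) = 0.7071
  joint[2] = (-2.4512, 5.2566) + 2.3 * (-0.7071, 0.7071) = (-2.4512 + -1.6263, 5.2566 + 1.6263) = (-4.0775, 6.8829)
End effector: (-4.0775, 6.8829)

Answer: -4.0775 6.8829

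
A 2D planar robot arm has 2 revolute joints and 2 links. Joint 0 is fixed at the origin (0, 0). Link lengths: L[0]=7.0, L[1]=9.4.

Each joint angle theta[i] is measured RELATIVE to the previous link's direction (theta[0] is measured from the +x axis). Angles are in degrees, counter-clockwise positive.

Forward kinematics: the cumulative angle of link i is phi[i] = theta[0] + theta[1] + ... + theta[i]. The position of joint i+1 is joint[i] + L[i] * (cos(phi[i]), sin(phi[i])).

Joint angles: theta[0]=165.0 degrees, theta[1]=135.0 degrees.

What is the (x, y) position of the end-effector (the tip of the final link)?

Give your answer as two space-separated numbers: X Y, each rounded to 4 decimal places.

joint[0] = (0.0000, 0.0000)  (base)
link 0: phi[0] = 165 = 165 deg
  cos(165 deg) = -0.9659, sin(165 deg) = 0.2588
  joint[1] = (0.0000, 0.0000) + 7 * (-0.9659, 0.2588) = (0.0000 + -6.7615, 0.0000 + 1.8117) = (-6.7615, 1.8117)
link 1: phi[1] = 165 + 135 = 300 deg
  cos(300 deg) = 0.5000, sin(300 deg) = -0.8660
  joint[2] = (-6.7615, 1.8117) + 9.4 * (0.5000, -0.8660) = (-6.7615 + 4.7000, 1.8117 + -8.1406) = (-2.0615, -6.3289)
End effector: (-2.0615, -6.3289)

Answer: -2.0615 -6.3289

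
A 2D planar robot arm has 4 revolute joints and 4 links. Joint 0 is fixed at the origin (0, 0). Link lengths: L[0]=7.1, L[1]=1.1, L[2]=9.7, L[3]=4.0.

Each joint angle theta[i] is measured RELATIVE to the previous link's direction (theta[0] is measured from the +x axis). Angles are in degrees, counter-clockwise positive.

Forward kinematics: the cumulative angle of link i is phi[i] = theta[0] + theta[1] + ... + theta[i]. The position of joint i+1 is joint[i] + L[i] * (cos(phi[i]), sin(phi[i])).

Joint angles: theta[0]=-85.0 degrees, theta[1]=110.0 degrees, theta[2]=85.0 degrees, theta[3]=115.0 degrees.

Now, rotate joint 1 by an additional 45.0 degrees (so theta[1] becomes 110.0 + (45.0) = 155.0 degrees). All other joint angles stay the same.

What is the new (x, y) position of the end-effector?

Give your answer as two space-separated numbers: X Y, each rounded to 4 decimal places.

Answer: -7.7962 -5.9399

Derivation:
joint[0] = (0.0000, 0.0000)  (base)
link 0: phi[0] = -85 = -85 deg
  cos(-85 deg) = 0.0872, sin(-85 deg) = -0.9962
  joint[1] = (0.0000, 0.0000) + 7.1 * (0.0872, -0.9962) = (0.0000 + 0.6188, 0.0000 + -7.0730) = (0.6188, -7.0730)
link 1: phi[1] = -85 + 155 = 70 deg
  cos(70 deg) = 0.3420, sin(70 deg) = 0.9397
  joint[2] = (0.6188, -7.0730) + 1.1 * (0.3420, 0.9397) = (0.6188 + 0.3762, -7.0730 + 1.0337) = (0.9950, -6.0393)
link 2: phi[2] = -85 + 155 + 85 = 155 deg
  cos(155 deg) = -0.9063, sin(155 deg) = 0.4226
  joint[3] = (0.9950, -6.0393) + 9.7 * (-0.9063, 0.4226) = (0.9950 + -8.7912, -6.0393 + 4.0994) = (-7.7962, -1.9399)
link 3: phi[3] = -85 + 155 + 85 + 115 = 270 deg
  cos(270 deg) = -0.0000, sin(270 deg) = -1.0000
  joint[4] = (-7.7962, -1.9399) + 4 * (-0.0000, -1.0000) = (-7.7962 + -0.0000, -1.9399 + -4.0000) = (-7.7962, -5.9399)
End effector: (-7.7962, -5.9399)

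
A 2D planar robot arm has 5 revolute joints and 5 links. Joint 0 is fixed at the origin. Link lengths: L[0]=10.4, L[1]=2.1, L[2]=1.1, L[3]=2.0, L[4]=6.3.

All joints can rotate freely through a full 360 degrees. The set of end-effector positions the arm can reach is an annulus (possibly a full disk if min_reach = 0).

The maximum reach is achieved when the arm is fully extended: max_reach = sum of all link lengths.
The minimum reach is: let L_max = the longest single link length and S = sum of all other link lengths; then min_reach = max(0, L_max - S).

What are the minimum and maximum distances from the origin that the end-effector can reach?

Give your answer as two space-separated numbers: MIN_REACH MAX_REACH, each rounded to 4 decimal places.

Link lengths: [10.4, 2.1, 1.1, 2.0, 6.3]
max_reach = 10.4 + 2.1 + 1.1 + 2 + 6.3 = 21.9
L_max = max([10.4, 2.1, 1.1, 2.0, 6.3]) = 10.4
S (sum of others) = 21.9 - 10.4 = 11.5
min_reach = max(0, 10.4 - 11.5) = max(0, -1.1) = 0

Answer: 0.0000 21.9000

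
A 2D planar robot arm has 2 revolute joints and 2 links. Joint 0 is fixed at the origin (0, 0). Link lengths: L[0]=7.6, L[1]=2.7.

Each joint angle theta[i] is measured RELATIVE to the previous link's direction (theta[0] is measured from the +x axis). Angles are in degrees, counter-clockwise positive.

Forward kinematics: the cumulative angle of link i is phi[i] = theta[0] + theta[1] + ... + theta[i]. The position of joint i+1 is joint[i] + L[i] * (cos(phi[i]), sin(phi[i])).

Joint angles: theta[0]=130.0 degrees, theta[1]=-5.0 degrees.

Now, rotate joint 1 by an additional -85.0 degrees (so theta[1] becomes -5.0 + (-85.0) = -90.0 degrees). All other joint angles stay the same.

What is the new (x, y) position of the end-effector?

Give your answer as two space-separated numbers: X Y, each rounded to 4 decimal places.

joint[0] = (0.0000, 0.0000)  (base)
link 0: phi[0] = 130 = 130 deg
  cos(130 deg) = -0.6428, sin(130 deg) = 0.7660
  joint[1] = (0.0000, 0.0000) + 7.6 * (-0.6428, 0.7660) = (0.0000 + -4.8852, 0.0000 + 5.8219) = (-4.8852, 5.8219)
link 1: phi[1] = 130 + -90 = 40 deg
  cos(40 deg) = 0.7660, sin(40 deg) = 0.6428
  joint[2] = (-4.8852, 5.8219) + 2.7 * (0.7660, 0.6428) = (-4.8852 + 2.0683, 5.8219 + 1.7355) = (-2.8169, 7.5575)
End effector: (-2.8169, 7.5575)

Answer: -2.8169 7.5575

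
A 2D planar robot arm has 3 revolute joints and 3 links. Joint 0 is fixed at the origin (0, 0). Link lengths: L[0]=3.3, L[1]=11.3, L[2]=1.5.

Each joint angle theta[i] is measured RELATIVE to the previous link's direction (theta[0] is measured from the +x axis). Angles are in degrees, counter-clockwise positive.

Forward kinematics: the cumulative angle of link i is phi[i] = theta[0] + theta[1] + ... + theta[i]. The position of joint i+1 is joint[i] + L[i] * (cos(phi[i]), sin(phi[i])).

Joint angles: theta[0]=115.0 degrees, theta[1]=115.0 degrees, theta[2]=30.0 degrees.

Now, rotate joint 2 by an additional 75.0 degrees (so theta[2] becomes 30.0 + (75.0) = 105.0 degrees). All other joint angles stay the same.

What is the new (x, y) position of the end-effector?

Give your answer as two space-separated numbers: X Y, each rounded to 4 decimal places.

joint[0] = (0.0000, 0.0000)  (base)
link 0: phi[0] = 115 = 115 deg
  cos(115 deg) = -0.4226, sin(115 deg) = 0.9063
  joint[1] = (0.0000, 0.0000) + 3.3 * (-0.4226, 0.9063) = (0.0000 + -1.3946, 0.0000 + 2.9908) = (-1.3946, 2.9908)
link 1: phi[1] = 115 + 115 = 230 deg
  cos(230 deg) = -0.6428, sin(230 deg) = -0.7660
  joint[2] = (-1.3946, 2.9908) + 11.3 * (-0.6428, -0.7660) = (-1.3946 + -7.2635, 2.9908 + -8.6563) = (-8.6581, -5.6655)
link 2: phi[2] = 115 + 115 + 105 = 335 deg
  cos(335 deg) = 0.9063, sin(335 deg) = -0.4226
  joint[3] = (-8.6581, -5.6655) + 1.5 * (0.9063, -0.4226) = (-8.6581 + 1.3595, -5.6655 + -0.6339) = (-7.2987, -6.2994)
End effector: (-7.2987, -6.2994)

Answer: -7.2987 -6.2994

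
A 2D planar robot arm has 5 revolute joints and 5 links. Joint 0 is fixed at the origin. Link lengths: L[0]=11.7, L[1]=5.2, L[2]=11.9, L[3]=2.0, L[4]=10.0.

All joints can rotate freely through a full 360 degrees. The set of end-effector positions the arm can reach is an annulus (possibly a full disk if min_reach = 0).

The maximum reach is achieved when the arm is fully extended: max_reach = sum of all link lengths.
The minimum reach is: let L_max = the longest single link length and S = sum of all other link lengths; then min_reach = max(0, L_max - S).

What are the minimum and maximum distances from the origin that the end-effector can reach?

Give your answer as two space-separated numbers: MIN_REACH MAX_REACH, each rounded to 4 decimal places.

Answer: 0.0000 40.8000

Derivation:
Link lengths: [11.7, 5.2, 11.9, 2.0, 10.0]
max_reach = 11.7 + 5.2 + 11.9 + 2 + 10 = 40.8
L_max = max([11.7, 5.2, 11.9, 2.0, 10.0]) = 11.9
S (sum of others) = 40.8 - 11.9 = 28.9
min_reach = max(0, 11.9 - 28.9) = max(0, -17) = 0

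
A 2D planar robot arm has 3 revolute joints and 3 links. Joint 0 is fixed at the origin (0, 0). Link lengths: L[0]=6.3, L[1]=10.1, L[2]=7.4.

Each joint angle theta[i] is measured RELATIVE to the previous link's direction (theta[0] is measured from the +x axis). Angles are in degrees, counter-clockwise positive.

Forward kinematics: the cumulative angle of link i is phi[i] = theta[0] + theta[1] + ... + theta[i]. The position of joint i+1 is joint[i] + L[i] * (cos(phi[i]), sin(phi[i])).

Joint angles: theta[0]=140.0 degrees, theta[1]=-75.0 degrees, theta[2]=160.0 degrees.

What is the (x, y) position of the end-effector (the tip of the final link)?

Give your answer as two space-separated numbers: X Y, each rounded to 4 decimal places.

joint[0] = (0.0000, 0.0000)  (base)
link 0: phi[0] = 140 = 140 deg
  cos(140 deg) = -0.7660, sin(140 deg) = 0.6428
  joint[1] = (0.0000, 0.0000) + 6.3 * (-0.7660, 0.6428) = (0.0000 + -4.8261, 0.0000 + 4.0496) = (-4.8261, 4.0496)
link 1: phi[1] = 140 + -75 = 65 deg
  cos(65 deg) = 0.4226, sin(65 deg) = 0.9063
  joint[2] = (-4.8261, 4.0496) + 10.1 * (0.4226, 0.9063) = (-4.8261 + 4.2684, 4.0496 + 9.1537) = (-0.5576, 13.2033)
link 2: phi[2] = 140 + -75 + 160 = 225 deg
  cos(225 deg) = -0.7071, sin(225 deg) = -0.7071
  joint[3] = (-0.5576, 13.2033) + 7.4 * (-0.7071, -0.7071) = (-0.5576 + -5.2326, 13.2033 + -5.2326) = (-5.7902, 7.9707)
End effector: (-5.7902, 7.9707)

Answer: -5.7902 7.9707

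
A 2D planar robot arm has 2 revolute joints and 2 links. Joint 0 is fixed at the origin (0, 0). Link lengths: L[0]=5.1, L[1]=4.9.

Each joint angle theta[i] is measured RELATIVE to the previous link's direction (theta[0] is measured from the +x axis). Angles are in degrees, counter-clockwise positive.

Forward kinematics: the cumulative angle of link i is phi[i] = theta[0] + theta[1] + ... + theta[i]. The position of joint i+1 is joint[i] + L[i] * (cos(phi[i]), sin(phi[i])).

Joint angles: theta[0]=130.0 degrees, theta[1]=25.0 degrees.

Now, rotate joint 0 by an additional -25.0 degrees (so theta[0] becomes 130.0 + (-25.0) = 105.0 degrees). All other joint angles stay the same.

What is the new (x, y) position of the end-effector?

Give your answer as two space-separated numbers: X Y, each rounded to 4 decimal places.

Answer: -4.4696 8.6798

Derivation:
joint[0] = (0.0000, 0.0000)  (base)
link 0: phi[0] = 105 = 105 deg
  cos(105 deg) = -0.2588, sin(105 deg) = 0.9659
  joint[1] = (0.0000, 0.0000) + 5.1 * (-0.2588, 0.9659) = (0.0000 + -1.3200, 0.0000 + 4.9262) = (-1.3200, 4.9262)
link 1: phi[1] = 105 + 25 = 130 deg
  cos(130 deg) = -0.6428, sin(130 deg) = 0.7660
  joint[2] = (-1.3200, 4.9262) + 4.9 * (-0.6428, 0.7660) = (-1.3200 + -3.1497, 4.9262 + 3.7536) = (-4.4696, 8.6798)
End effector: (-4.4696, 8.6798)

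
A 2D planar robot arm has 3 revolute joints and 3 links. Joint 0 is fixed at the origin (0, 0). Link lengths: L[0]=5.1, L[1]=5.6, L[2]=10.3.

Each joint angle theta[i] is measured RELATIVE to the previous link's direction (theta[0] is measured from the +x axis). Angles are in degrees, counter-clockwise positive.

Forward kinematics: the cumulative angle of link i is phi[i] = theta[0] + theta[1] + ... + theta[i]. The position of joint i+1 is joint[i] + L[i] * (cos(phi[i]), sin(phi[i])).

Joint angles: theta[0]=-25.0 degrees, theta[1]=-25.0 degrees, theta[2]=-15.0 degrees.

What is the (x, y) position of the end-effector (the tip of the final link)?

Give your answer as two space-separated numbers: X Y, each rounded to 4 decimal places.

Answer: 12.5747 -15.7802

Derivation:
joint[0] = (0.0000, 0.0000)  (base)
link 0: phi[0] = -25 = -25 deg
  cos(-25 deg) = 0.9063, sin(-25 deg) = -0.4226
  joint[1] = (0.0000, 0.0000) + 5.1 * (0.9063, -0.4226) = (0.0000 + 4.6222, 0.0000 + -2.1554) = (4.6222, -2.1554)
link 1: phi[1] = -25 + -25 = -50 deg
  cos(-50 deg) = 0.6428, sin(-50 deg) = -0.7660
  joint[2] = (4.6222, -2.1554) + 5.6 * (0.6428, -0.7660) = (4.6222 + 3.5996, -2.1554 + -4.2898) = (8.2218, -6.4452)
link 2: phi[2] = -25 + -25 + -15 = -65 deg
  cos(-65 deg) = 0.4226, sin(-65 deg) = -0.9063
  joint[3] = (8.2218, -6.4452) + 10.3 * (0.4226, -0.9063) = (8.2218 + 4.3530, -6.4452 + -9.3350) = (12.5747, -15.7802)
End effector: (12.5747, -15.7802)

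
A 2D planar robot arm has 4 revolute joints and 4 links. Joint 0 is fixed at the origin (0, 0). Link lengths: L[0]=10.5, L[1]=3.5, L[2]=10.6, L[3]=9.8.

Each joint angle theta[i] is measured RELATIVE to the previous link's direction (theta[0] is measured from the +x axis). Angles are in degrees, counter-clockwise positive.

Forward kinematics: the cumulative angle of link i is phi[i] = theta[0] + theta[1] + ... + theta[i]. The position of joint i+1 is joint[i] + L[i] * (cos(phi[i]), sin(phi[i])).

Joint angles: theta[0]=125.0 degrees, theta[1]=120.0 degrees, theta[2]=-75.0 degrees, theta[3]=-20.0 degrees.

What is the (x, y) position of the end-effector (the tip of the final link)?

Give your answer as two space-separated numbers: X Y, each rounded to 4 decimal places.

joint[0] = (0.0000, 0.0000)  (base)
link 0: phi[0] = 125 = 125 deg
  cos(125 deg) = -0.5736, sin(125 deg) = 0.8192
  joint[1] = (0.0000, 0.0000) + 10.5 * (-0.5736, 0.8192) = (0.0000 + -6.0226, 0.0000 + 8.6011) = (-6.0226, 8.6011)
link 1: phi[1] = 125 + 120 = 245 deg
  cos(245 deg) = -0.4226, sin(245 deg) = -0.9063
  joint[2] = (-6.0226, 8.6011) + 3.5 * (-0.4226, -0.9063) = (-6.0226 + -1.4792, 8.6011 + -3.1721) = (-7.5017, 5.4290)
link 2: phi[2] = 125 + 120 + -75 = 170 deg
  cos(170 deg) = -0.9848, sin(170 deg) = 0.1736
  joint[3] = (-7.5017, 5.4290) + 10.6 * (-0.9848, 0.1736) = (-7.5017 + -10.4390, 5.4290 + 1.8407) = (-17.9407, 7.2697)
link 3: phi[3] = 125 + 120 + -75 + -20 = 150 deg
  cos(150 deg) = -0.8660, sin(150 deg) = 0.5000
  joint[4] = (-17.9407, 7.2697) + 9.8 * (-0.8660, 0.5000) = (-17.9407 + -8.4870, 7.2697 + 4.9000) = (-26.4277, 12.1697)
End effector: (-26.4277, 12.1697)

Answer: -26.4277 12.1697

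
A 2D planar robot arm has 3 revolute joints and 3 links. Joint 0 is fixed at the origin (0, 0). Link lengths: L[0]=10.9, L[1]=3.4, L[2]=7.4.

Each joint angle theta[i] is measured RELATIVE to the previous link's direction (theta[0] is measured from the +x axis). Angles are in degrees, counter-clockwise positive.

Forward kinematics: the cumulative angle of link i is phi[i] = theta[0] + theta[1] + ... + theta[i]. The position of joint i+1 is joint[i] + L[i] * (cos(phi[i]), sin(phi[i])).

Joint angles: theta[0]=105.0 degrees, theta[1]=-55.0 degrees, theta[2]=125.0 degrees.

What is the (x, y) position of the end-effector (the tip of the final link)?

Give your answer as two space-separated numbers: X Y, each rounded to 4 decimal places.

Answer: -8.0075 13.7781

Derivation:
joint[0] = (0.0000, 0.0000)  (base)
link 0: phi[0] = 105 = 105 deg
  cos(105 deg) = -0.2588, sin(105 deg) = 0.9659
  joint[1] = (0.0000, 0.0000) + 10.9 * (-0.2588, 0.9659) = (0.0000 + -2.8211, 0.0000 + 10.5286) = (-2.8211, 10.5286)
link 1: phi[1] = 105 + -55 = 50 deg
  cos(50 deg) = 0.6428, sin(50 deg) = 0.7660
  joint[2] = (-2.8211, 10.5286) + 3.4 * (0.6428, 0.7660) = (-2.8211 + 2.1855, 10.5286 + 2.6046) = (-0.6356, 13.1331)
link 2: phi[2] = 105 + -55 + 125 = 175 deg
  cos(175 deg) = -0.9962, sin(175 deg) = 0.0872
  joint[3] = (-0.6356, 13.1331) + 7.4 * (-0.9962, 0.0872) = (-0.6356 + -7.3718, 13.1331 + 0.6450) = (-8.0075, 13.7781)
End effector: (-8.0075, 13.7781)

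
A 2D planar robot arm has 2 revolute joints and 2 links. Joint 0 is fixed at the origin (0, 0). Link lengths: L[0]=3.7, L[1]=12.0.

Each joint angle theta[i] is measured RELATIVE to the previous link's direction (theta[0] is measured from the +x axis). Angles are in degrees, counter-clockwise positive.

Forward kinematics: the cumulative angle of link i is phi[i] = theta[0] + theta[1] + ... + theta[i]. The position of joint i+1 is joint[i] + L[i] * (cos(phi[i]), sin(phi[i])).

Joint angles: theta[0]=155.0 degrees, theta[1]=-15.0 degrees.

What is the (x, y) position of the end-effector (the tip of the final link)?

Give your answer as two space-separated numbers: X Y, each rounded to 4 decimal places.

joint[0] = (0.0000, 0.0000)  (base)
link 0: phi[0] = 155 = 155 deg
  cos(155 deg) = -0.9063, sin(155 deg) = 0.4226
  joint[1] = (0.0000, 0.0000) + 3.7 * (-0.9063, 0.4226) = (0.0000 + -3.3533, 0.0000 + 1.5637) = (-3.3533, 1.5637)
link 1: phi[1] = 155 + -15 = 140 deg
  cos(140 deg) = -0.7660, sin(140 deg) = 0.6428
  joint[2] = (-3.3533, 1.5637) + 12 * (-0.7660, 0.6428) = (-3.3533 + -9.1925, 1.5637 + 7.7135) = (-12.5459, 9.2771)
End effector: (-12.5459, 9.2771)

Answer: -12.5459 9.2771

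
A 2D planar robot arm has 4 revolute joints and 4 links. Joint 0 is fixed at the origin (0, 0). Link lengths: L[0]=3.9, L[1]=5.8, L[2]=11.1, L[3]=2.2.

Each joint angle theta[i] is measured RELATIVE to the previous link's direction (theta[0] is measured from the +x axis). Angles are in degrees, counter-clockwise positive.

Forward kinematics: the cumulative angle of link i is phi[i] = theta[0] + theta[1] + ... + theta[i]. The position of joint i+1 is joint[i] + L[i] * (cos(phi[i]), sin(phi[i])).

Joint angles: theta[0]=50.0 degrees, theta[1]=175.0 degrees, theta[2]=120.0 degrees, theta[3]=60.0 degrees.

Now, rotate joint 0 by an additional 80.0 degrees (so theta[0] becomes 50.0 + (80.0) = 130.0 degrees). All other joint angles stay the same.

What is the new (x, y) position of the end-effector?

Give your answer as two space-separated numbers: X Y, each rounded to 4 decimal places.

Answer: 4.2491 10.0986

Derivation:
joint[0] = (0.0000, 0.0000)  (base)
link 0: phi[0] = 130 = 130 deg
  cos(130 deg) = -0.6428, sin(130 deg) = 0.7660
  joint[1] = (0.0000, 0.0000) + 3.9 * (-0.6428, 0.7660) = (0.0000 + -2.5069, 0.0000 + 2.9876) = (-2.5069, 2.9876)
link 1: phi[1] = 130 + 175 = 305 deg
  cos(305 deg) = 0.5736, sin(305 deg) = -0.8192
  joint[2] = (-2.5069, 2.9876) + 5.8 * (0.5736, -0.8192) = (-2.5069 + 3.3267, 2.9876 + -4.7511) = (0.8199, -1.7635)
link 2: phi[2] = 130 + 175 + 120 = 425 deg
  cos(425 deg) = 0.4226, sin(425 deg) = 0.9063
  joint[3] = (0.8199, -1.7635) + 11.1 * (0.4226, 0.9063) = (0.8199 + 4.6911, -1.7635 + 10.0600) = (5.5109, 8.2965)
link 3: phi[3] = 130 + 175 + 120 + 60 = 485 deg
  cos(485 deg) = -0.5736, sin(485 deg) = 0.8192
  joint[4] = (5.5109, 8.2965) + 2.2 * (-0.5736, 0.8192) = (5.5109 + -1.2619, 8.2965 + 1.8021) = (4.2491, 10.0986)
End effector: (4.2491, 10.0986)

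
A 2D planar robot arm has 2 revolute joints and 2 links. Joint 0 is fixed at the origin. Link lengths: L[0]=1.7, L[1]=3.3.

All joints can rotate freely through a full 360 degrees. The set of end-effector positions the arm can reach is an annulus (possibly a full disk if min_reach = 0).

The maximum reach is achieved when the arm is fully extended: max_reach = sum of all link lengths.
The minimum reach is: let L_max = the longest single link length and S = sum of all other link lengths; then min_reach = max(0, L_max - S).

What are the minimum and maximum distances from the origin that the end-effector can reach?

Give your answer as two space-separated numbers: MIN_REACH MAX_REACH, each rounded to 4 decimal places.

Link lengths: [1.7, 3.3]
max_reach = 1.7 + 3.3 = 5
L_max = max([1.7, 3.3]) = 3.3
S (sum of others) = 5 - 3.3 = 1.7
min_reach = max(0, 3.3 - 1.7) = max(0, 1.6) = 1.6

Answer: 1.6000 5.0000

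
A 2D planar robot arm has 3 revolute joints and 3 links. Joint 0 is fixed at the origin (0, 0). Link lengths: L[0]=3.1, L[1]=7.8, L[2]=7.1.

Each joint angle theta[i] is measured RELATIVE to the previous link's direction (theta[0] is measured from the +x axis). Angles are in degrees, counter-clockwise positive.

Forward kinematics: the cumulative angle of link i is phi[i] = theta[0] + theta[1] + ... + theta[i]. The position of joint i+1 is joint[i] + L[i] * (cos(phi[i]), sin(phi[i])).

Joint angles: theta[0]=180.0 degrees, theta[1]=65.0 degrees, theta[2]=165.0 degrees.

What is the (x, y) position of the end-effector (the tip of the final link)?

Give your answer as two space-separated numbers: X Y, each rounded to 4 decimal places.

joint[0] = (0.0000, 0.0000)  (base)
link 0: phi[0] = 180 = 180 deg
  cos(180 deg) = -1.0000, sin(180 deg) = 0.0000
  joint[1] = (0.0000, 0.0000) + 3.1 * (-1.0000, 0.0000) = (0.0000 + -3.1000, 0.0000 + 0.0000) = (-3.1000, 0.0000)
link 1: phi[1] = 180 + 65 = 245 deg
  cos(245 deg) = -0.4226, sin(245 deg) = -0.9063
  joint[2] = (-3.1000, 0.0000) + 7.8 * (-0.4226, -0.9063) = (-3.1000 + -3.2964, 0.0000 + -7.0692) = (-6.3964, -7.0692)
link 2: phi[2] = 180 + 65 + 165 = 410 deg
  cos(410 deg) = 0.6428, sin(410 deg) = 0.7660
  joint[3] = (-6.3964, -7.0692) + 7.1 * (0.6428, 0.7660) = (-6.3964 + 4.5638, -7.0692 + 5.4389) = (-1.8326, -1.6303)
End effector: (-1.8326, -1.6303)

Answer: -1.8326 -1.6303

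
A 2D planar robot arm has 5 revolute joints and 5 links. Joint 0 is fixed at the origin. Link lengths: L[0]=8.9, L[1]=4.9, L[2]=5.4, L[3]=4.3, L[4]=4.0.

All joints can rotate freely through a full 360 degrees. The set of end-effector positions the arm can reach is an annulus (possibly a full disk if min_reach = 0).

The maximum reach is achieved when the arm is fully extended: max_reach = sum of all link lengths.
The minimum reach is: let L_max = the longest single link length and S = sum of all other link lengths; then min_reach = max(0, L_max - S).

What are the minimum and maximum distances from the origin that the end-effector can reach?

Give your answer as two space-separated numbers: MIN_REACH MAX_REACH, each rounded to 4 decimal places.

Answer: 0.0000 27.5000

Derivation:
Link lengths: [8.9, 4.9, 5.4, 4.3, 4.0]
max_reach = 8.9 + 4.9 + 5.4 + 4.3 + 4 = 27.5
L_max = max([8.9, 4.9, 5.4, 4.3, 4.0]) = 8.9
S (sum of others) = 27.5 - 8.9 = 18.6
min_reach = max(0, 8.9 - 18.6) = max(0, -9.7) = 0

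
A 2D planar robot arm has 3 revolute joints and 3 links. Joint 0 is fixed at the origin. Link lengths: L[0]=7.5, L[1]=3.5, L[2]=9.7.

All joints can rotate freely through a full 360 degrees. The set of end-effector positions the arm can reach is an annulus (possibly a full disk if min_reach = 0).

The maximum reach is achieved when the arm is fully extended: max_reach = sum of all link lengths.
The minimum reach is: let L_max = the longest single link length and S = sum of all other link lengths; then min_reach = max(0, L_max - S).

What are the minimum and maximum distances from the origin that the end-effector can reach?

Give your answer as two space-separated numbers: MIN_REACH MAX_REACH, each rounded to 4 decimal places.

Link lengths: [7.5, 3.5, 9.7]
max_reach = 7.5 + 3.5 + 9.7 = 20.7
L_max = max([7.5, 3.5, 9.7]) = 9.7
S (sum of others) = 20.7 - 9.7 = 11
min_reach = max(0, 9.7 - 11) = max(0, -1.3) = 0

Answer: 0.0000 20.7000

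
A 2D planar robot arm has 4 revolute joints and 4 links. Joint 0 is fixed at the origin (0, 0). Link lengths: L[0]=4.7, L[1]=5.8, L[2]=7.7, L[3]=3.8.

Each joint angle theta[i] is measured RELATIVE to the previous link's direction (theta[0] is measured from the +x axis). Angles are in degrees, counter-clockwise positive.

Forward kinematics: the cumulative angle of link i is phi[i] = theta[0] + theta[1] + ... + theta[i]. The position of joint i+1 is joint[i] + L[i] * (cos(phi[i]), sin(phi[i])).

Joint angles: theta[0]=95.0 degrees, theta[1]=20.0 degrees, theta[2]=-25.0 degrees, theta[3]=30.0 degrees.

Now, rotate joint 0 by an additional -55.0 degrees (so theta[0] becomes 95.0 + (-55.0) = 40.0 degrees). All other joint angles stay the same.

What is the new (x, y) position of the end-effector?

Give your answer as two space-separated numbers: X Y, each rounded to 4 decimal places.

joint[0] = (0.0000, 0.0000)  (base)
link 0: phi[0] = 40 = 40 deg
  cos(40 deg) = 0.7660, sin(40 deg) = 0.6428
  joint[1] = (0.0000, 0.0000) + 4.7 * (0.7660, 0.6428) = (0.0000 + 3.6004, 0.0000 + 3.0211) = (3.6004, 3.0211)
link 1: phi[1] = 40 + 20 = 60 deg
  cos(60 deg) = 0.5000, sin(60 deg) = 0.8660
  joint[2] = (3.6004, 3.0211) + 5.8 * (0.5000, 0.8660) = (3.6004 + 2.9000, 3.0211 + 5.0229) = (6.5004, 8.0440)
link 2: phi[2] = 40 + 20 + -25 = 35 deg
  cos(35 deg) = 0.8192, sin(35 deg) = 0.5736
  joint[3] = (6.5004, 8.0440) + 7.7 * (0.8192, 0.5736) = (6.5004 + 6.3075, 8.0440 + 4.4165) = (12.8079, 12.4606)
link 3: phi[3] = 40 + 20 + -25 + 30 = 65 deg
  cos(65 deg) = 0.4226, sin(65 deg) = 0.9063
  joint[4] = (12.8079, 12.4606) + 3.8 * (0.4226, 0.9063) = (12.8079 + 1.6059, 12.4606 + 3.4440) = (14.4138, 15.9046)
End effector: (14.4138, 15.9046)

Answer: 14.4138 15.9046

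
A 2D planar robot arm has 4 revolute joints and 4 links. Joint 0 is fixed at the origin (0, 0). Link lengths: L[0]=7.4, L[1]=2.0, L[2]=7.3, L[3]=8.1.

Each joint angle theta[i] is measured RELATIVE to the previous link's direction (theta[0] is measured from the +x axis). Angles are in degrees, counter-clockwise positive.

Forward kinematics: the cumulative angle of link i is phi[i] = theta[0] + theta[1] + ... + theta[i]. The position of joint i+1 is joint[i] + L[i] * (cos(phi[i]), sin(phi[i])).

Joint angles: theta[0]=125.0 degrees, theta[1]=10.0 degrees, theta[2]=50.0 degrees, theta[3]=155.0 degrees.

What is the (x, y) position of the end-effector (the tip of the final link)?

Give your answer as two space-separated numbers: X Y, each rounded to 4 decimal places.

joint[0] = (0.0000, 0.0000)  (base)
link 0: phi[0] = 125 = 125 deg
  cos(125 deg) = -0.5736, sin(125 deg) = 0.8192
  joint[1] = (0.0000, 0.0000) + 7.4 * (-0.5736, 0.8192) = (0.0000 + -4.2445, 0.0000 + 6.0617) = (-4.2445, 6.0617)
link 1: phi[1] = 125 + 10 = 135 deg
  cos(135 deg) = -0.7071, sin(135 deg) = 0.7071
  joint[2] = (-4.2445, 6.0617) + 2 * (-0.7071, 0.7071) = (-4.2445 + -1.4142, 6.0617 + 1.4142) = (-5.6587, 7.4759)
link 2: phi[2] = 125 + 10 + 50 = 185 deg
  cos(185 deg) = -0.9962, sin(185 deg) = -0.0872
  joint[3] = (-5.6587, 7.4759) + 7.3 * (-0.9962, -0.0872) = (-5.6587 + -7.2722, 7.4759 + -0.6362) = (-12.9309, 6.8397)
link 3: phi[3] = 125 + 10 + 50 + 155 = 340 deg
  cos(340 deg) = 0.9397, sin(340 deg) = -0.3420
  joint[4] = (-12.9309, 6.8397) + 8.1 * (0.9397, -0.3420) = (-12.9309 + 7.6115, 6.8397 + -2.7704) = (-5.3194, 4.0693)
End effector: (-5.3194, 4.0693)

Answer: -5.3194 4.0693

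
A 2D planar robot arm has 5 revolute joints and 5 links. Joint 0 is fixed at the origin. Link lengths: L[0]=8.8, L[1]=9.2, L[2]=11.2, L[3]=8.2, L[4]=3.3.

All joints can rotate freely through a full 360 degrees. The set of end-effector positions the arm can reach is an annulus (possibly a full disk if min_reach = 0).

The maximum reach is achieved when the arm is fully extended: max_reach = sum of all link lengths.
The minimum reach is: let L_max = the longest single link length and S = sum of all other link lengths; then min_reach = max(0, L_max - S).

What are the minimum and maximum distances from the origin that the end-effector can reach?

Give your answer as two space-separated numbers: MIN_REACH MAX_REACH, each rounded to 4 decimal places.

Answer: 0.0000 40.7000

Derivation:
Link lengths: [8.8, 9.2, 11.2, 8.2, 3.3]
max_reach = 8.8 + 9.2 + 11.2 + 8.2 + 3.3 = 40.7
L_max = max([8.8, 9.2, 11.2, 8.2, 3.3]) = 11.2
S (sum of others) = 40.7 - 11.2 = 29.5
min_reach = max(0, 11.2 - 29.5) = max(0, -18.3) = 0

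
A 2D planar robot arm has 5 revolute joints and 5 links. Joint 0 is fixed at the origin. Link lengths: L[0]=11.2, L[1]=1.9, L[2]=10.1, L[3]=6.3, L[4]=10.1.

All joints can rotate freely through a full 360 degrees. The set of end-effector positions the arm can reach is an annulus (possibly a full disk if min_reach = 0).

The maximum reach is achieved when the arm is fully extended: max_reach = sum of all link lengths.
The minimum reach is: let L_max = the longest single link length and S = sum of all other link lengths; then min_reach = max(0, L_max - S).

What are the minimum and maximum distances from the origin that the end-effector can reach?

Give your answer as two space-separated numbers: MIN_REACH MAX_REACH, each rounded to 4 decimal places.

Answer: 0.0000 39.6000

Derivation:
Link lengths: [11.2, 1.9, 10.1, 6.3, 10.1]
max_reach = 11.2 + 1.9 + 10.1 + 6.3 + 10.1 = 39.6
L_max = max([11.2, 1.9, 10.1, 6.3, 10.1]) = 11.2
S (sum of others) = 39.6 - 11.2 = 28.4
min_reach = max(0, 11.2 - 28.4) = max(0, -17.2) = 0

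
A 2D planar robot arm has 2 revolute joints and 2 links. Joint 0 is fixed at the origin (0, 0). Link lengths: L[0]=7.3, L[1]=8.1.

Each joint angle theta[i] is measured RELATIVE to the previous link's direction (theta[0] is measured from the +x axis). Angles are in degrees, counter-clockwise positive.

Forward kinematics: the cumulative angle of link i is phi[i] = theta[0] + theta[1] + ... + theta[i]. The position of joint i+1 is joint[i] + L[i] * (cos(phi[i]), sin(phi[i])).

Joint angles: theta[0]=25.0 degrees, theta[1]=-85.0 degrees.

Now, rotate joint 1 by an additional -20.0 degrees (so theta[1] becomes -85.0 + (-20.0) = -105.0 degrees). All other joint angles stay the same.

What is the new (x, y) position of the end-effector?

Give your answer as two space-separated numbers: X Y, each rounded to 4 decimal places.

joint[0] = (0.0000, 0.0000)  (base)
link 0: phi[0] = 25 = 25 deg
  cos(25 deg) = 0.9063, sin(25 deg) = 0.4226
  joint[1] = (0.0000, 0.0000) + 7.3 * (0.9063, 0.4226) = (0.0000 + 6.6160, 0.0000 + 3.0851) = (6.6160, 3.0851)
link 1: phi[1] = 25 + -105 = -80 deg
  cos(-80 deg) = 0.1736, sin(-80 deg) = -0.9848
  joint[2] = (6.6160, 3.0851) + 8.1 * (0.1736, -0.9848) = (6.6160 + 1.4066, 3.0851 + -7.9769) = (8.0226, -4.8918)
End effector: (8.0226, -4.8918)

Answer: 8.0226 -4.8918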